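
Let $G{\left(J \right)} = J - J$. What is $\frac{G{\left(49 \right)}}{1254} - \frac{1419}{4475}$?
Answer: $- \frac{1419}{4475} \approx -0.31709$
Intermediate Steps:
$G{\left(J \right)} = 0$
$\frac{G{\left(49 \right)}}{1254} - \frac{1419}{4475} = \frac{0}{1254} - \frac{1419}{4475} = 0 \cdot \frac{1}{1254} - \frac{1419}{4475} = 0 - \frac{1419}{4475} = - \frac{1419}{4475}$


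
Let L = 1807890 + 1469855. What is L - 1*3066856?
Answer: 210889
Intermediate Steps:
L = 3277745
L - 1*3066856 = 3277745 - 1*3066856 = 3277745 - 3066856 = 210889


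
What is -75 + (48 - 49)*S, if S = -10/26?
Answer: -970/13 ≈ -74.615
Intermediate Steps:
S = -5/13 (S = -10*1/26 = -5/13 ≈ -0.38462)
-75 + (48 - 49)*S = -75 + (48 - 49)*(-5/13) = -75 - 1*(-5/13) = -75 + 5/13 = -970/13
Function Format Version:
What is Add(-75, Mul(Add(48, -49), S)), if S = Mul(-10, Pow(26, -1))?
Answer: Rational(-970, 13) ≈ -74.615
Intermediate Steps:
S = Rational(-5, 13) (S = Mul(-10, Rational(1, 26)) = Rational(-5, 13) ≈ -0.38462)
Add(-75, Mul(Add(48, -49), S)) = Add(-75, Mul(Add(48, -49), Rational(-5, 13))) = Add(-75, Mul(-1, Rational(-5, 13))) = Add(-75, Rational(5, 13)) = Rational(-970, 13)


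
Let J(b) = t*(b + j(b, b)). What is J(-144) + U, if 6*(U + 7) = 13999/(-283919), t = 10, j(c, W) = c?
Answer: -4918058917/1703514 ≈ -2887.0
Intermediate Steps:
J(b) = 20*b (J(b) = 10*(b + b) = 10*(2*b) = 20*b)
U = -11938597/1703514 (U = -7 + (13999/(-283919))/6 = -7 + (13999*(-1/283919))/6 = -7 + (⅙)*(-13999/283919) = -7 - 13999/1703514 = -11938597/1703514 ≈ -7.0082)
J(-144) + U = 20*(-144) - 11938597/1703514 = -2880 - 11938597/1703514 = -4918058917/1703514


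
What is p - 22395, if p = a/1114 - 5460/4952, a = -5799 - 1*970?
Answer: -7723890443/344783 ≈ -22402.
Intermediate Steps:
a = -6769 (a = -5799 - 970 = -6769)
p = -2475158/344783 (p = -6769/1114 - 5460/4952 = -6769*1/1114 - 5460*1/4952 = -6769/1114 - 1365/1238 = -2475158/344783 ≈ -7.1789)
p - 22395 = -2475158/344783 - 22395 = -7723890443/344783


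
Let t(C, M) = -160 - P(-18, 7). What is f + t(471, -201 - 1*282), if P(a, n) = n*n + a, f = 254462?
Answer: 254271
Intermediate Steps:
P(a, n) = a + n² (P(a, n) = n² + a = a + n²)
t(C, M) = -191 (t(C, M) = -160 - (-18 + 7²) = -160 - (-18 + 49) = -160 - 1*31 = -160 - 31 = -191)
f + t(471, -201 - 1*282) = 254462 - 191 = 254271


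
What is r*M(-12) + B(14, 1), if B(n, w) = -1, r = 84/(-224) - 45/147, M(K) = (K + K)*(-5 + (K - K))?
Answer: -4054/49 ≈ -82.735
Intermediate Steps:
M(K) = -10*K (M(K) = (2*K)*(-5 + 0) = (2*K)*(-5) = -10*K)
r = -267/392 (r = 84*(-1/224) - 45*1/147 = -3/8 - 15/49 = -267/392 ≈ -0.68112)
r*M(-12) + B(14, 1) = -(-1335)*(-12)/196 - 1 = -267/392*120 - 1 = -4005/49 - 1 = -4054/49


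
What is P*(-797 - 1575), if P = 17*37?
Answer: -1491988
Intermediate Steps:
P = 629
P*(-797 - 1575) = 629*(-797 - 1575) = 629*(-2372) = -1491988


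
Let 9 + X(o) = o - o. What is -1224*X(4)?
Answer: 11016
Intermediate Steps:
X(o) = -9 (X(o) = -9 + (o - o) = -9 + 0 = -9)
-1224*X(4) = -1224*(-9) = 11016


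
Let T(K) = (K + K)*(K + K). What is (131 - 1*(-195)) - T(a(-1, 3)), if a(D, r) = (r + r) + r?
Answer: 2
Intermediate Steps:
a(D, r) = 3*r (a(D, r) = 2*r + r = 3*r)
T(K) = 4*K² (T(K) = (2*K)*(2*K) = 4*K²)
(131 - 1*(-195)) - T(a(-1, 3)) = (131 - 1*(-195)) - 4*(3*3)² = (131 + 195) - 4*9² = 326 - 4*81 = 326 - 1*324 = 326 - 324 = 2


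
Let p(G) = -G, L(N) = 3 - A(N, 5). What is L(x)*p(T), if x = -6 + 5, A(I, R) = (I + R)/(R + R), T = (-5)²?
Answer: -65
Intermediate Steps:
T = 25
A(I, R) = (I + R)/(2*R) (A(I, R) = (I + R)/((2*R)) = (I + R)*(1/(2*R)) = (I + R)/(2*R))
x = -1
L(N) = 5/2 - N/10 (L(N) = 3 - (N + 5)/(2*5) = 3 - (5 + N)/(2*5) = 3 - (½ + N/10) = 3 + (-½ - N/10) = 5/2 - N/10)
L(x)*p(T) = (5/2 - ⅒*(-1))*(-1*25) = (5/2 + ⅒)*(-25) = (13/5)*(-25) = -65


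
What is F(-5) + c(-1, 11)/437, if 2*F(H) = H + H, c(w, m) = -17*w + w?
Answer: -2169/437 ≈ -4.9634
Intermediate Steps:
c(w, m) = -16*w
F(H) = H (F(H) = (H + H)/2 = (2*H)/2 = H)
F(-5) + c(-1, 11)/437 = -5 - 16*(-1)/437 = -5 + 16*(1/437) = -5 + 16/437 = -2169/437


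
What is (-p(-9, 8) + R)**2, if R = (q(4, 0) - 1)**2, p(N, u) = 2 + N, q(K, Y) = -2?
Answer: 256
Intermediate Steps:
R = 9 (R = (-2 - 1)**2 = (-3)**2 = 9)
(-p(-9, 8) + R)**2 = (-(2 - 9) + 9)**2 = (-1*(-7) + 9)**2 = (7 + 9)**2 = 16**2 = 256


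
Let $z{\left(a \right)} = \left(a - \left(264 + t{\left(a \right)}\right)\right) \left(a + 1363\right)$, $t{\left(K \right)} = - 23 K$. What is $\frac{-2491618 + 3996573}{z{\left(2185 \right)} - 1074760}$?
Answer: $\frac{1504955}{184045688} \approx 0.0081771$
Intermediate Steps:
$z{\left(a \right)} = \left(-264 + 24 a\right) \left(1363 + a\right)$ ($z{\left(a \right)} = \left(a - \left(264 - 23 a\right)\right) \left(a + 1363\right) = \left(a + \left(-264 + 23 a\right)\right) \left(1363 + a\right) = \left(-264 + 24 a\right) \left(1363 + a\right)$)
$\frac{-2491618 + 3996573}{z{\left(2185 \right)} - 1074760} = \frac{-2491618 + 3996573}{\left(-359832 + 24 \cdot 2185^{2} + 32448 \cdot 2185\right) - 1074760} = \frac{1504955}{\left(-359832 + 24 \cdot 4774225 + 70898880\right) - 1074760} = \frac{1504955}{\left(-359832 + 114581400 + 70898880\right) - 1074760} = \frac{1504955}{185120448 - 1074760} = \frac{1504955}{184045688}$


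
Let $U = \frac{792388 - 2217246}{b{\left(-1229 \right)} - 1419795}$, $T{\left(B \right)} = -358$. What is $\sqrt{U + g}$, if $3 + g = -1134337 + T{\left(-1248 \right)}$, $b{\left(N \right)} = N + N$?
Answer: $\frac{6 i \sqrt{63757476896545978}}{1422253} \approx 1065.2 i$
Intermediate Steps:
$b{\left(N \right)} = 2 N$
$g = -1134698$ ($g = -3 - 1134695 = -1134698$)
$U = \frac{1424858}{1422253}$ ($U = \frac{792388 - 2217246}{2 \left(-1229\right) - 1419795} = - \frac{1424858}{-2458 - 1419795} = - \frac{1424858}{-1422253} = \left(-1424858\right) \left(- \frac{1}{1422253}\right) = \frac{1424858}{1422253} \approx 1.0018$)
$\sqrt{U + g} = \sqrt{\frac{1424858}{1422253} - 1134698} = \sqrt{- \frac{1613826209736}{1422253}} = \frac{6 i \sqrt{63757476896545978}}{1422253}$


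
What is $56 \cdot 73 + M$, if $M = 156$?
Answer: $4244$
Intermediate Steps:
$56 \cdot 73 + M = 56 \cdot 73 + 156 = 4088 + 156 = 4244$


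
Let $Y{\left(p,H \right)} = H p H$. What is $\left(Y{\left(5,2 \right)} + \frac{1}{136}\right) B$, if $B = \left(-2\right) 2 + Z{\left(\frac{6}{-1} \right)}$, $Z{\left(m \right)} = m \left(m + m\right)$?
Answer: $\frac{2721}{2} \approx 1360.5$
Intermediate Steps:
$Z{\left(m \right)} = 2 m^{2}$ ($Z{\left(m \right)} = m 2 m = 2 m^{2}$)
$Y{\left(p,H \right)} = p H^{2}$
$B = 68$ ($B = \left(-2\right) 2 + 2 \left(\frac{6}{-1}\right)^{2} = -4 + 2 \left(6 \left(-1\right)\right)^{2} = -4 + 2 \left(-6\right)^{2} = -4 + 2 \cdot 36 = -4 + 72 = 68$)
$\left(Y{\left(5,2 \right)} + \frac{1}{136}\right) B = \left(5 \cdot 2^{2} + \frac{1}{136}\right) 68 = \left(5 \cdot 4 + \frac{1}{136}\right) 68 = \left(20 + \frac{1}{136}\right) 68 = \frac{2721}{136} \cdot 68 = \frac{2721}{2}$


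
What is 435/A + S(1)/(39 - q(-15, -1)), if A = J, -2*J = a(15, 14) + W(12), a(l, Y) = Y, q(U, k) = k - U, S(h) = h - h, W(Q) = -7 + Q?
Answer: -870/19 ≈ -45.789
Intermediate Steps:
S(h) = 0
J = -19/2 (J = -(14 + (-7 + 12))/2 = -(14 + 5)/2 = -1/2*19 = -19/2 ≈ -9.5000)
A = -19/2 ≈ -9.5000
435/A + S(1)/(39 - q(-15, -1)) = 435/(-19/2) + 0/(39 - (-1 - 1*(-15))) = 435*(-2/19) + 0/(39 - (-1 + 15)) = -870/19 + 0/(39 - 1*14) = -870/19 + 0/(39 - 14) = -870/19 + 0/25 = -870/19 + 0*(1/25) = -870/19 + 0 = -870/19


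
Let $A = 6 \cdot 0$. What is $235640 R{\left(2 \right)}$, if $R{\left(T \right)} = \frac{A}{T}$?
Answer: $0$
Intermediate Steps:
$A = 0$
$R{\left(T \right)} = 0$ ($R{\left(T \right)} = \frac{0}{T} = 0$)
$235640 R{\left(2 \right)} = 235640 \cdot 0 = 0$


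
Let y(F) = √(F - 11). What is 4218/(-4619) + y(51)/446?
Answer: -4218/4619 + √10/223 ≈ -0.89900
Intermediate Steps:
y(F) = √(-11 + F)
4218/(-4619) + y(51)/446 = 4218/(-4619) + √(-11 + 51)/446 = 4218*(-1/4619) + √40*(1/446) = -4218/4619 + (2*√10)*(1/446) = -4218/4619 + √10/223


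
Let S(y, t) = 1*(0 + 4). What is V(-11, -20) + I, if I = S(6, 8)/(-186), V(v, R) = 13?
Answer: 1207/93 ≈ 12.979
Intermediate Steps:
S(y, t) = 4 (S(y, t) = 1*4 = 4)
I = -2/93 (I = 4/(-186) = 4*(-1/186) = -2/93 ≈ -0.021505)
V(-11, -20) + I = 13 - 2/93 = 1207/93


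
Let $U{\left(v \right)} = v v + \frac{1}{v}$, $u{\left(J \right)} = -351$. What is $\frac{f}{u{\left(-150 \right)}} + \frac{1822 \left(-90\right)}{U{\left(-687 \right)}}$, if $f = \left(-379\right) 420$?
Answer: $\frac{8595568609850}{18968198067} \approx 453.16$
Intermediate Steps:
$U{\left(v \right)} = \frac{1}{v} + v^{2}$ ($U{\left(v \right)} = v^{2} + \frac{1}{v} = \frac{1}{v} + v^{2}$)
$f = -159180$
$\frac{f}{u{\left(-150 \right)}} + \frac{1822 \left(-90\right)}{U{\left(-687 \right)}} = - \frac{159180}{-351} + \frac{1822 \left(-90\right)}{\frac{1}{-687} \left(1 + \left(-687\right)^{3}\right)} = \left(-159180\right) \left(- \frac{1}{351}\right) - \frac{163980}{\left(- \frac{1}{687}\right) \left(1 - 324242703\right)} = \frac{53060}{117} - \frac{163980}{\left(- \frac{1}{687}\right) \left(-324242702\right)} = \frac{53060}{117} - \frac{163980}{\frac{324242702}{687}} = \frac{53060}{117} - \frac{56327130}{162121351} = \frac{8595568609850}{18968198067}$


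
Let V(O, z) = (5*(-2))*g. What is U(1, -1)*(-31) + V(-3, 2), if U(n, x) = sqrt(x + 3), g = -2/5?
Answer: 4 - 31*sqrt(2) ≈ -39.841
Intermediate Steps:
g = -2/5 (g = -2*1/5 = -2/5 ≈ -0.40000)
U(n, x) = sqrt(3 + x)
V(O, z) = 4 (V(O, z) = (5*(-2))*(-2/5) = -10*(-2/5) = 4)
U(1, -1)*(-31) + V(-3, 2) = sqrt(3 - 1)*(-31) + 4 = sqrt(2)*(-31) + 4 = -31*sqrt(2) + 4 = 4 - 31*sqrt(2)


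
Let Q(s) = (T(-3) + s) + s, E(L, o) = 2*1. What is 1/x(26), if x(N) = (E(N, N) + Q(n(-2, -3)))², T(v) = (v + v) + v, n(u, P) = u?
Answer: 1/121 ≈ 0.0082645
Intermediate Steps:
E(L, o) = 2
T(v) = 3*v (T(v) = 2*v + v = 3*v)
Q(s) = -9 + 2*s (Q(s) = (3*(-3) + s) + s = (-9 + s) + s = -9 + 2*s)
x(N) = 121 (x(N) = (2 + (-9 + 2*(-2)))² = (2 + (-9 - 4))² = (2 - 13)² = (-11)² = 121)
1/x(26) = 1/121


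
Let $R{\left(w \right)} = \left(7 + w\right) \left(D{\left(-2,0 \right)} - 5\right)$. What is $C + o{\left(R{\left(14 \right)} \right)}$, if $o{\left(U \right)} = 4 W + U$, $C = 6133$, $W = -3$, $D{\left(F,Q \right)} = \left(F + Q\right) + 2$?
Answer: $6016$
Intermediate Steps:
$D{\left(F,Q \right)} = 2 + F + Q$
$R{\left(w \right)} = -35 - 5 w$ ($R{\left(w \right)} = \left(7 + w\right) \left(\left(2 - 2 + 0\right) - 5\right) = \left(7 + w\right) \left(0 - 5\right) = \left(7 + w\right) \left(-5\right) = -35 - 5 w$)
$o{\left(U \right)} = -12 + U$ ($o{\left(U \right)} = 4 \left(-3\right) + U = -12 + U$)
$C + o{\left(R{\left(14 \right)} \right)} = 6133 - 117 = 6016$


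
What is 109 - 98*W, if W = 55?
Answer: -5281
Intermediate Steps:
109 - 98*W = 109 - 98*55 = 109 - 5390 = -5281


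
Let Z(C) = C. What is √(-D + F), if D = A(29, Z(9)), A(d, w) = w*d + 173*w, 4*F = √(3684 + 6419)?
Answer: √(-7272 + √10103)/2 ≈ 42.342*I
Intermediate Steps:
F = √10103/4 (F = √(3684 + 6419)/4 = √10103/4 ≈ 25.128)
A(d, w) = 173*w + d*w (A(d, w) = d*w + 173*w = 173*w + d*w)
D = 1818 (D = 9*(173 + 29) = 9*202 = 1818)
√(-D + F) = √(-1*1818 + √10103/4) = √(-1818 + √10103/4)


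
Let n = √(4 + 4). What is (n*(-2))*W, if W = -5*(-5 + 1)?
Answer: -80*√2 ≈ -113.14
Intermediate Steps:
n = 2*√2 (n = √8 = 2*√2 ≈ 2.8284)
W = 20 (W = -5*(-4) = 20)
(n*(-2))*W = ((2*√2)*(-2))*20 = -4*√2*20 = -80*√2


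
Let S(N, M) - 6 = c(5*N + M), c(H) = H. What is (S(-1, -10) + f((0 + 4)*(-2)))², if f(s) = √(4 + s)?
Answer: 77 - 36*I ≈ 77.0 - 36.0*I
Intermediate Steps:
S(N, M) = 6 + M + 5*N (S(N, M) = 6 + (5*N + M) = 6 + (M + 5*N) = 6 + M + 5*N)
(S(-1, -10) + f((0 + 4)*(-2)))² = ((6 - 10 + 5*(-1)) + √(4 + (0 + 4)*(-2)))² = ((6 - 10 - 5) + √(4 + 4*(-2)))² = (-9 + √(4 - 8))² = (-9 + √(-4))² = (-9 + 2*I)²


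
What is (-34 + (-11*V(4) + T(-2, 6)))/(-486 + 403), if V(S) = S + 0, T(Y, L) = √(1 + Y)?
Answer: 78/83 - I/83 ≈ 0.93976 - 0.012048*I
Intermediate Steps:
V(S) = S
(-34 + (-11*V(4) + T(-2, 6)))/(-486 + 403) = (-34 + (-11*4 + √(1 - 2)))/(-486 + 403) = (-34 + (-44 + √(-1)))/(-83) = (-34 + (-44 + I))*(-1/83) = (-78 + I)*(-1/83) = 78/83 - I/83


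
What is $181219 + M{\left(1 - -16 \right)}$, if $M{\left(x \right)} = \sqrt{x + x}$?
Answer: $181219 + \sqrt{34} \approx 1.8122 \cdot 10^{5}$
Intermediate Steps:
$M{\left(x \right)} = \sqrt{2} \sqrt{x}$ ($M{\left(x \right)} = \sqrt{2 x} = \sqrt{2} \sqrt{x}$)
$181219 + M{\left(1 - -16 \right)} = 181219 + \sqrt{2} \sqrt{1 - -16} = 181219 + \sqrt{2} \sqrt{1 + 16} = 181219 + \sqrt{2} \sqrt{17} = 181219 + \sqrt{34}$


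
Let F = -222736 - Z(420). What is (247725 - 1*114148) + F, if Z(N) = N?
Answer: -89579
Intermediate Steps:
F = -223156 (F = -222736 - 1*420 = -222736 - 420 = -223156)
(247725 - 1*114148) + F = (247725 - 1*114148) - 223156 = (247725 - 114148) - 223156 = 133577 - 223156 = -89579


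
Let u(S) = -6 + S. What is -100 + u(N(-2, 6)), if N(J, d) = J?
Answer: -108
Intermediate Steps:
-100 + u(N(-2, 6)) = -100 + (-6 - 2) = -100 - 8 = -108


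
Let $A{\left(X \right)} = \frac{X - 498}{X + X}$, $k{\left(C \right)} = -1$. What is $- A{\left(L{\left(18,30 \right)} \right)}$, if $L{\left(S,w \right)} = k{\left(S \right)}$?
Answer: $- \frac{499}{2} \approx -249.5$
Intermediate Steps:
$L{\left(S,w \right)} = -1$
$A{\left(X \right)} = \frac{-498 + X}{2 X}$
$- A{\left(L{\left(18,30 \right)} \right)} = - \frac{-498 - 1}{2 \left(-1\right)} = - \frac{\left(-1\right) \left(-499\right)}{2} = \left(-1\right) \frac{499}{2} = - \frac{499}{2}$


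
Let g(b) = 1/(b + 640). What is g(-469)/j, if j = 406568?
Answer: 1/69523128 ≈ 1.4384e-8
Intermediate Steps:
g(b) = 1/(640 + b)
g(-469)/j = 1/((640 - 469)*406568) = (1/406568)/171 = (1/171)*(1/406568) = 1/69523128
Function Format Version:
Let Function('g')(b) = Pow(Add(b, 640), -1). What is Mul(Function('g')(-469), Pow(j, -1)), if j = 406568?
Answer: Rational(1, 69523128) ≈ 1.4384e-8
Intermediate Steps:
Function('g')(b) = Pow(Add(640, b), -1)
Mul(Function('g')(-469), Pow(j, -1)) = Mul(Pow(Add(640, -469), -1), Pow(406568, -1)) = Mul(Pow(171, -1), Rational(1, 406568)) = Mul(Rational(1, 171), Rational(1, 406568)) = Rational(1, 69523128)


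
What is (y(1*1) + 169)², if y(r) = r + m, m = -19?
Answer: 22801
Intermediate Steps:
y(r) = -19 + r (y(r) = r - 19 = -19 + r)
(y(1*1) + 169)² = ((-19 + 1*1) + 169)² = ((-19 + 1) + 169)² = (-18 + 169)² = 151² = 22801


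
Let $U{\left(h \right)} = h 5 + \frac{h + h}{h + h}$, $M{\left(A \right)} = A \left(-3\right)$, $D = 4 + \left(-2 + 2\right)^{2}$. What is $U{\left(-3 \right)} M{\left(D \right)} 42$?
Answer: $7056$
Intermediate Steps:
$D = 4$ ($D = 4 + 0^{2} = 4 + 0 = 4$)
$M{\left(A \right)} = - 3 A$
$U{\left(h \right)} = 1 + 5 h$ ($U{\left(h \right)} = 5 h + \frac{2 h}{2 h} = 5 h + 2 h \frac{1}{2 h} = 5 h + 1 = 1 + 5 h$)
$U{\left(-3 \right)} M{\left(D \right)} 42 = \left(1 + 5 \left(-3\right)\right) \left(\left(-3\right) 4\right) 42 = \left(1 - 15\right) \left(-12\right) 42 = \left(-14\right) \left(-12\right) 42 = 168 \cdot 42 = 7056$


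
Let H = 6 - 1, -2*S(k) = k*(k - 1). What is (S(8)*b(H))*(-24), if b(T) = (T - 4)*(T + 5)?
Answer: 6720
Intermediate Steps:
S(k) = -k*(-1 + k)/2 (S(k) = -k*(k - 1)/2 = -k*(-1 + k)/2)
H = 5
b(T) = (-4 + T)*(5 + T)
(S(8)*b(H))*(-24) = (((½)*8*(1 - 1*8))*(-20 + 5 + 5²))*(-24) = (((½)*8*(1 - 8))*(-20 + 5 + 25))*(-24) = (((½)*8*(-7))*10)*(-24) = -28*10*(-24) = -280*(-24) = 6720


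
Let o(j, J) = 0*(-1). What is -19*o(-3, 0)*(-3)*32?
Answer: 0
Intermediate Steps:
o(j, J) = 0
-19*o(-3, 0)*(-3)*32 = -19*0*(-3)*32 = -0*32 = -19*0*32 = 0*32 = 0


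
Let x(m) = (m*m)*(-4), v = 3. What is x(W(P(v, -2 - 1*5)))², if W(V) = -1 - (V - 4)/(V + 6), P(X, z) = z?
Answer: 331776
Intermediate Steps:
W(V) = -1 - (-4 + V)/(6 + V)
x(m) = -4*m² (x(m) = m²*(-4) = -4*m²)
x(W(P(v, -2 - 1*5)))² = (-4*4*(-1 - (-2 - 1*5))²/(6 + (-2 - 1*5))²)² = (-4*4*(-1 - (-2 - 5))²/(6 + (-2 - 5))²)² = (-4*4*(-1 - 1*(-7))²/(6 - 7)²)² = (-4*4*(-1 + 7)²)² = (-4*(2*(-1)*6)²)² = (-4*(-12)²)² = (-4*144)² = (-576)² = 331776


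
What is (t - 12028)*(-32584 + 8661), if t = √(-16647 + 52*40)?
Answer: 287745844 - 23923*I*√14567 ≈ 2.8775e+8 - 2.8874e+6*I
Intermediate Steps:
t = I*√14567 (t = √(-16647 + 2080) = √(-14567) = I*√14567 ≈ 120.69*I)
(t - 12028)*(-32584 + 8661) = (I*√14567 - 12028)*(-32584 + 8661) = (-12028 + I*√14567)*(-23923) = 287745844 - 23923*I*√14567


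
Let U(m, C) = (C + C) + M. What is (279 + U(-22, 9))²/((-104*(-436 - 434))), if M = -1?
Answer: 5476/5655 ≈ 0.96835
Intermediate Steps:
U(m, C) = -1 + 2*C (U(m, C) = (C + C) - 1 = 2*C - 1 = -1 + 2*C)
(279 + U(-22, 9))²/((-104*(-436 - 434))) = (279 + (-1 + 2*9))²/((-104*(-436 - 434))) = (279 + (-1 + 18))²/((-104*(-870))) = (279 + 17)²/90480 = 296²*(1/90480) = 87616*(1/90480) = 5476/5655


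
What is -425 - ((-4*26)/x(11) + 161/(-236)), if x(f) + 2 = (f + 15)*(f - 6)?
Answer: -399789/944 ≈ -423.51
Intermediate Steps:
x(f) = -2 + (-6 + f)*(15 + f) (x(f) = -2 + (f + 15)*(f - 6) = -2 + (15 + f)*(-6 + f) = -2 + (-6 + f)*(15 + f))
-425 - ((-4*26)/x(11) + 161/(-236)) = -425 - ((-4*26)/(-92 + 11**2 + 9*11) + 161/(-236)) = -425 - (-104/(-92 + 121 + 99) + 161*(-1/236)) = -425 - (-104/128 - 161/236) = -425 - (-104*1/128 - 161/236) = -425 - (-13/16 - 161/236) = -425 - 1*(-1411/944) = -425 + 1411/944 = -399789/944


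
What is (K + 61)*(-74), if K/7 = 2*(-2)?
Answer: -2442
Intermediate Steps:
K = -28 (K = 7*(2*(-2)) = 7*(-4) = -28)
(K + 61)*(-74) = (-28 + 61)*(-74) = 33*(-74) = -2442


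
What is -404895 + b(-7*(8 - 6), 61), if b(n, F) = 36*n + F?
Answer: -405338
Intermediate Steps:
b(n, F) = F + 36*n
-404895 + b(-7*(8 - 6), 61) = -404895 + (61 + 36*(-7*(8 - 6))) = -404895 + (61 + 36*(-7*2)) = -404895 + (61 + 36*(-14)) = -404895 + (61 - 504) = -404895 - 443 = -405338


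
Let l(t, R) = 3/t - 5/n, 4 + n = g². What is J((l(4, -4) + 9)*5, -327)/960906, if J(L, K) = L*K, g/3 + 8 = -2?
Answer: -4758395/286990592 ≈ -0.016580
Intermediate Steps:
g = -30 (g = -24 + 3*(-2) = -24 - 6 = -30)
n = 896 (n = -4 + (-30)² = -4 + 900 = 896)
l(t, R) = -5/896 + 3/t (l(t, R) = 3/t - 5/896 = -5/896 + 3/t)
J(L, K) = K*L
J((l(4, -4) + 9)*5, -327)/960906 = -327*((-5/896 + 3/4) + 9)*5/960906 = -327*((-5/896 + 3*(¼)) + 9)*5*(1/960906) = -327*((-5/896 + ¾) + 9)*5*(1/960906) = -327*(667/896 + 9)*5*(1/960906) = -2855037*5/896*(1/960906) = -327*43655/896*(1/960906) = -14275185/896*1/960906 = -4758395/286990592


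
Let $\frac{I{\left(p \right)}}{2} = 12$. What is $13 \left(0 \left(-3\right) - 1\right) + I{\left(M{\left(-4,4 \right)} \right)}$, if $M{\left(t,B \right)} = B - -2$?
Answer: $11$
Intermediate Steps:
$M{\left(t,B \right)} = 2 + B$ ($M{\left(t,B \right)} = B + 2 = 2 + B$)
$I{\left(p \right)} = 24$ ($I{\left(p \right)} = 2 \cdot 12 = 24$)
$13 \left(0 \left(-3\right) - 1\right) + I{\left(M{\left(-4,4 \right)} \right)} = 13 \left(0 \left(-3\right) - 1\right) + 24 = 13 \left(0 - 1\right) + 24 = 13 \left(-1\right) + 24 = -13 + 24 = 11$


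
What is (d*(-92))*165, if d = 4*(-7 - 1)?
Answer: 485760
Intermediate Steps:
d = -32 (d = 4*(-8) = -32)
(d*(-92))*165 = -32*(-92)*165 = 2944*165 = 485760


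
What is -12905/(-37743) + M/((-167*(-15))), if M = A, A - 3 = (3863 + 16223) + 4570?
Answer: 107003518/10505135 ≈ 10.186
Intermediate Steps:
A = 24659 (A = 3 + ((3863 + 16223) + 4570) = 3 + (20086 + 4570) = 3 + 24656 = 24659)
M = 24659
-12905/(-37743) + M/((-167*(-15))) = -12905/(-37743) + 24659/((-167*(-15))) = -12905*(-1/37743) + 24659/2505 = 12905/37743 + 24659*(1/2505) = 12905/37743 + 24659/2505 = 107003518/10505135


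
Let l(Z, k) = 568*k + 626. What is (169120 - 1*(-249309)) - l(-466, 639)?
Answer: 54851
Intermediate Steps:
l(Z, k) = 626 + 568*k
(169120 - 1*(-249309)) - l(-466, 639) = (169120 - 1*(-249309)) - (626 + 568*639) = (169120 + 249309) - (626 + 362952) = 418429 - 1*363578 = 418429 - 363578 = 54851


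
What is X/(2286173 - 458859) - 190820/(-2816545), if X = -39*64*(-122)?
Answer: 120635980852/514671211013 ≈ 0.23439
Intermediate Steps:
X = 304512 (X = -2496*(-122) = 304512)
X/(2286173 - 458859) - 190820/(-2816545) = 304512/(2286173 - 458859) - 190820/(-2816545) = 304512/1827314 - 190820*(-1/2816545) = 304512*(1/1827314) + 38164/563309 = 152256/913657 + 38164/563309 = 120635980852/514671211013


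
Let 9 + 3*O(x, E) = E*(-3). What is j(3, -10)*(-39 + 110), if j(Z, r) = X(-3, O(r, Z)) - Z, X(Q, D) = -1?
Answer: -284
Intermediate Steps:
O(x, E) = -3 - E (O(x, E) = -3 + (E*(-3))/3 = -3 + (-3*E)/3 = -3 - E)
j(Z, r) = -1 - Z
j(3, -10)*(-39 + 110) = (-1 - 1*3)*(-39 + 110) = (-1 - 3)*71 = -4*71 = -284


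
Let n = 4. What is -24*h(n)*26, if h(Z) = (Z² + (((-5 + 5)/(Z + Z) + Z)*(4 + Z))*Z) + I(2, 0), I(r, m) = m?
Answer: -89856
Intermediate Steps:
h(Z) = Z² + Z²*(4 + Z) (h(Z) = (Z² + (((-5 + 5)/(Z + Z) + Z)*(4 + Z))*Z) + 0 = (Z² + ((0/((2*Z)) + Z)*(4 + Z))*Z) + 0 = (Z² + ((0*(1/(2*Z)) + Z)*(4 + Z))*Z) + 0 = (Z² + ((0 + Z)*(4 + Z))*Z) + 0 = (Z² + (Z*(4 + Z))*Z) + 0 = (Z² + Z²*(4 + Z)) + 0 = Z² + Z²*(4 + Z))
-24*h(n)*26 = -24*4²*(5 + 4)*26 = -384*9*26 = -24*144*26 = -3456*26 = -89856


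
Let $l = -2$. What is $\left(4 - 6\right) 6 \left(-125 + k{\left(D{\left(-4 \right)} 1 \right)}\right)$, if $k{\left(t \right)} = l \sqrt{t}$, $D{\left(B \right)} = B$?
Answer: $1500 + 48 i \approx 1500.0 + 48.0 i$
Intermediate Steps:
$k{\left(t \right)} = - 2 \sqrt{t}$
$\left(4 - 6\right) 6 \left(-125 + k{\left(D{\left(-4 \right)} 1 \right)}\right) = \left(4 - 6\right) 6 \left(-125 - 2 \sqrt{\left(-4\right) 1}\right) = \left(-2\right) 6 \left(-125 - 2 \sqrt{-4}\right) = - 12 \left(-125 - 2 \cdot 2 i\right) = - 12 \left(-125 - 4 i\right) = 1500 + 48 i$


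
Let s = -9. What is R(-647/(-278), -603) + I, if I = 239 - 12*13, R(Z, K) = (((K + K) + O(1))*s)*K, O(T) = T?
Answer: -6539452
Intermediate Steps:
R(Z, K) = K*(-9 - 18*K) (R(Z, K) = (((K + K) + 1)*(-9))*K = ((2*K + 1)*(-9))*K = ((1 + 2*K)*(-9))*K = (-9 - 18*K)*K = K*(-9 - 18*K))
I = 83 (I = 239 - 156 = 83)
R(-647/(-278), -603) + I = -9*(-603)*(1 + 2*(-603)) + 83 = -9*(-603)*(1 - 1206) + 83 = -9*(-603)*(-1205) + 83 = -6539535 + 83 = -6539452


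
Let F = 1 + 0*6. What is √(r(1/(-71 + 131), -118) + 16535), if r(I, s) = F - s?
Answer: √16654 ≈ 129.05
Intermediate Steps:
F = 1 (F = 1 + 0 = 1)
r(I, s) = 1 - s
√(r(1/(-71 + 131), -118) + 16535) = √((1 - 1*(-118)) + 16535) = √((1 + 118) + 16535) = √(119 + 16535) = √16654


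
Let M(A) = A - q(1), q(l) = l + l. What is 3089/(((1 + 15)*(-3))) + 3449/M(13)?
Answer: 131573/528 ≈ 249.19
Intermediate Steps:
q(l) = 2*l
M(A) = -2 + A (M(A) = A - 2 = -2 + A)
3089/(((1 + 15)*(-3))) + 3449/M(13) = 3089/(((1 + 15)*(-3))) + 3449/(-2 + 13) = 3089/((16*(-3))) + 3449/11 = 3089/(-48) + 3449*(1/11) = 3089*(-1/48) + 3449/11 = -3089/48 + 3449/11 = 131573/528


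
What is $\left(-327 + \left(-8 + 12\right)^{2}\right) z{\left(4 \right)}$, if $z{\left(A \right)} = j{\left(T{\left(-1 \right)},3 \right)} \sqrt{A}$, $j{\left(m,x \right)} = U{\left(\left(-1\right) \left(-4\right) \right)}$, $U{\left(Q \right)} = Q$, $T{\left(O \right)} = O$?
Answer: $-2488$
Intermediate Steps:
$j{\left(m,x \right)} = 4$ ($j{\left(m,x \right)} = \left(-1\right) \left(-4\right) = 4$)
$z{\left(A \right)} = 4 \sqrt{A}$
$\left(-327 + \left(-8 + 12\right)^{2}\right) z{\left(4 \right)} = \left(-327 + \left(-8 + 12\right)^{2}\right) 4 \sqrt{4} = \left(-327 + 4^{2}\right) 4 \cdot 2 = \left(-327 + 16\right) 8 = \left(-311\right) 8 = -2488$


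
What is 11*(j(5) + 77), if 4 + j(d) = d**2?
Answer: 1078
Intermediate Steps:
j(d) = -4 + d**2
11*(j(5) + 77) = 11*((-4 + 5**2) + 77) = 11*((-4 + 25) + 77) = 11*(21 + 77) = 11*98 = 1078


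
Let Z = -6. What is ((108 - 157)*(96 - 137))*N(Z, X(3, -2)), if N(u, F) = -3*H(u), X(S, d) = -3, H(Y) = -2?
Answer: 12054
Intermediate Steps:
N(u, F) = 6 (N(u, F) = -3*(-2) = 6)
((108 - 157)*(96 - 137))*N(Z, X(3, -2)) = ((108 - 157)*(96 - 137))*6 = -49*(-41)*6 = 2009*6 = 12054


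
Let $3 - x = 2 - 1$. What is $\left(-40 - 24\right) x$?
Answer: $-128$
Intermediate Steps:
$x = 2$ ($x = 3 - \left(2 - 1\right) = 3 - 1 = 2$)
$\left(-40 - 24\right) x = \left(-40 - 24\right) 2 = \left(-64\right) 2 = -128$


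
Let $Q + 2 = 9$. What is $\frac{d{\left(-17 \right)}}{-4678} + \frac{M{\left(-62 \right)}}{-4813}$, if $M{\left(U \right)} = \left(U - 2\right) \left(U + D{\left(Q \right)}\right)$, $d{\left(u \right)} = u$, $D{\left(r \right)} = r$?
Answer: $- \frac{16384739}{22515214} \approx -0.72772$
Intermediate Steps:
$Q = 7$ ($Q = -2 + 9 = 7$)
$M{\left(U \right)} = \left(-2 + U\right) \left(7 + U\right)$ ($M{\left(U \right)} = \left(U - 2\right) \left(U + 7\right) = \left(-2 + U\right) \left(7 + U\right)$)
$\frac{d{\left(-17 \right)}}{-4678} + \frac{M{\left(-62 \right)}}{-4813} = - \frac{17}{-4678} + \frac{-14 + \left(-62\right)^{2} + 5 \left(-62\right)}{-4813} = \left(-17\right) \left(- \frac{1}{4678}\right) + \left(-14 + 3844 - 310\right) \left(- \frac{1}{4813}\right) = \frac{17}{4678} + 3520 \left(- \frac{1}{4813}\right) = \frac{17}{4678} - \frac{3520}{4813} = - \frac{16384739}{22515214}$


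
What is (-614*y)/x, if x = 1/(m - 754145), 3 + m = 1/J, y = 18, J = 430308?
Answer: 99626386697981/11953 ≈ 8.3348e+9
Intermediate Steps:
m = -1290923/430308 (m = -3 + 1/430308 = -1290923/430308 ≈ -3.0000)
x = -430308/324515917583 (x = 1/(-1290923/430308 - 754145) = 1/(-324515917583/430308) = -430308/324515917583 ≈ -1.3260e-6)
(-614*y)/x = (-614*18)/(-430308/324515917583) = -11052*(-324515917583/430308) = 99626386697981/11953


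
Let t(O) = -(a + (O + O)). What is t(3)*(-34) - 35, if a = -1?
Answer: 135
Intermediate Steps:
t(O) = 1 - 2*O (t(O) = -(-1 + (O + O)) = -(-1 + 2*O) = 1 - 2*O)
t(3)*(-34) - 35 = (1 - 2*3)*(-34) - 35 = (1 - 6)*(-34) - 35 = -5*(-34) - 35 = 170 - 35 = 135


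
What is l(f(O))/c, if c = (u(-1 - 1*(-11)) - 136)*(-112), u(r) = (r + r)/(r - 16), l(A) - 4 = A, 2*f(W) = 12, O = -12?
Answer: 15/23408 ≈ 0.00064081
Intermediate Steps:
f(W) = 6 (f(W) = (½)*12 = 6)
l(A) = 4 + A
u(r) = 2*r/(-16 + r) (u(r) = (2*r)/(-16 + r) = 2*r/(-16 + r))
c = 46816/3 (c = (2*(-1 - 1*(-11))/(-16 + (-1 - 1*(-11))) - 136)*(-112) = (2*(-1 + 11)/(-16 + (-1 + 11)) - 136)*(-112) = (2*10/(-16 + 10) - 136)*(-112) = (2*10/(-6) - 136)*(-112) = (2*10*(-⅙) - 136)*(-112) = (-10/3 - 136)*(-112) = -418/3*(-112) = 46816/3 ≈ 15605.)
l(f(O))/c = (4 + 6)/(46816/3) = 10*(3/46816) = 15/23408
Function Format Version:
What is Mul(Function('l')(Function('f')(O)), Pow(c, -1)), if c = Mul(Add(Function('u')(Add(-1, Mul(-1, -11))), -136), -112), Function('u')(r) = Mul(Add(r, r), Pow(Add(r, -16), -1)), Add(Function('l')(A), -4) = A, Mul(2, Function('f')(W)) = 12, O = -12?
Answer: Rational(15, 23408) ≈ 0.00064081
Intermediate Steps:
Function('f')(W) = 6 (Function('f')(W) = Mul(Rational(1, 2), 12) = 6)
Function('l')(A) = Add(4, A)
Function('u')(r) = Mul(2, r, Pow(Add(-16, r), -1)) (Function('u')(r) = Mul(Mul(2, r), Pow(Add(-16, r), -1)) = Mul(2, r, Pow(Add(-16, r), -1)))
c = Rational(46816, 3) (c = Mul(Add(Mul(2, Add(-1, Mul(-1, -11)), Pow(Add(-16, Add(-1, Mul(-1, -11))), -1)), -136), -112) = Mul(Add(Mul(2, Add(-1, 11), Pow(Add(-16, Add(-1, 11)), -1)), -136), -112) = Mul(Add(Mul(2, 10, Pow(Add(-16, 10), -1)), -136), -112) = Mul(Add(Mul(2, 10, Pow(-6, -1)), -136), -112) = Mul(Add(Mul(2, 10, Rational(-1, 6)), -136), -112) = Mul(Add(Rational(-10, 3), -136), -112) = Mul(Rational(-418, 3), -112) = Rational(46816, 3) ≈ 15605.)
Mul(Function('l')(Function('f')(O)), Pow(c, -1)) = Mul(Add(4, 6), Pow(Rational(46816, 3), -1)) = Mul(10, Rational(3, 46816)) = Rational(15, 23408)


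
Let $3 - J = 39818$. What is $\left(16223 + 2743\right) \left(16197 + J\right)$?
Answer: $-447938988$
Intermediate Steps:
$J = -39815$ ($J = 3 - 39818 = -39815$)
$\left(16223 + 2743\right) \left(16197 + J\right) = \left(16223 + 2743\right) \left(16197 - 39815\right) = 18966 \left(-23618\right) = -447938988$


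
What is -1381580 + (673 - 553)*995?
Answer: -1262180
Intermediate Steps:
-1381580 + (673 - 553)*995 = -1381580 + 120*995 = -1381580 + 119400 = -1262180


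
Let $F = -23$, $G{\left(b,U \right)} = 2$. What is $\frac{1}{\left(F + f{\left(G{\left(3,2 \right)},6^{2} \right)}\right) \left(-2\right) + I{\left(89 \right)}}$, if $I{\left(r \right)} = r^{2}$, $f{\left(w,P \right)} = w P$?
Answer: $\frac{1}{7823} \approx 0.00012783$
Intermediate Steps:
$f{\left(w,P \right)} = P w$
$\frac{1}{\left(F + f{\left(G{\left(3,2 \right)},6^{2} \right)}\right) \left(-2\right) + I{\left(89 \right)}} = \frac{1}{\left(-23 + 6^{2} \cdot 2\right) \left(-2\right) + 89^{2}} = \frac{1}{\left(-23 + 36 \cdot 2\right) \left(-2\right) + 7921} = \frac{1}{\left(-23 + 72\right) \left(-2\right) + 7921} = \frac{1}{49 \left(-2\right) + 7921} = \frac{1}{-98 + 7921} = \frac{1}{7823}$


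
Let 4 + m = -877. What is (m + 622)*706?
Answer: -182854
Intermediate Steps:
m = -881 (m = -4 - 877 = -881)
(m + 622)*706 = (-881 + 622)*706 = -259*706 = -182854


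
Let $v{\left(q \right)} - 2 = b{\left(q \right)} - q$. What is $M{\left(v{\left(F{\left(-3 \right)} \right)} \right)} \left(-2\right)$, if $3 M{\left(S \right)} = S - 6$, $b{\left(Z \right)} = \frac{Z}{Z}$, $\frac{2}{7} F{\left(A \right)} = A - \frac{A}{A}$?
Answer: $- \frac{22}{3} \approx -7.3333$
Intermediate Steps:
$F{\left(A \right)} = - \frac{7}{2} + \frac{7 A}{2}$ ($F{\left(A \right)} = \frac{7 \left(A - \frac{A}{A}\right)}{2} = \frac{7 \left(A - 1\right)}{2} = \frac{7 \left(-1 + A\right)}{2} = - \frac{7}{2} + \frac{7 A}{2}$)
$b{\left(Z \right)} = 1$
$v{\left(q \right)} = 3 - q$ ($v{\left(q \right)} = 2 - \left(-1 + q\right) = 3 - q$)
$M{\left(S \right)} = -2 + \frac{S}{3}$ ($M{\left(S \right)} = \frac{S - 6}{3} = \frac{-6 + S}{3} = -2 + \frac{S}{3}$)
$M{\left(v{\left(F{\left(-3 \right)} \right)} \right)} \left(-2\right) = \left(-2 + \frac{3 - \left(- \frac{7}{2} + \frac{7}{2} \left(-3\right)\right)}{3}\right) \left(-2\right) = \left(-2 + \frac{3 - \left(- \frac{7}{2} - \frac{21}{2}\right)}{3}\right) \left(-2\right) = \left(-2 + \frac{3 - -14}{3}\right) \left(-2\right) = \left(-2 + \frac{3 + 14}{3}\right) \left(-2\right) = \left(-2 + \frac{1}{3} \cdot 17\right) \left(-2\right) = \left(-2 + \frac{17}{3}\right) \left(-2\right) = \frac{11}{3} \left(-2\right) = - \frac{22}{3}$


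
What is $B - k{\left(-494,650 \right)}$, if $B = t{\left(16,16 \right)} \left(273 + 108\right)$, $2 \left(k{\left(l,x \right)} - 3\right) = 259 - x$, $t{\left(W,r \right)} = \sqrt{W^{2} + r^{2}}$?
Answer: $\frac{385}{2} + 6096 \sqrt{2} \approx 8813.5$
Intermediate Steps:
$k{\left(l,x \right)} = \frac{265}{2} - \frac{x}{2}$ ($k{\left(l,x \right)} = 3 + \frac{259 - x}{2} = 3 - \left(- \frac{259}{2} + \frac{x}{2}\right) = \frac{265}{2} - \frac{x}{2}$)
$B = 6096 \sqrt{2}$ ($B = \sqrt{16^{2} + 16^{2}} \left(273 + 108\right) = \sqrt{256 + 256} \cdot 381 = \sqrt{512} \cdot 381 = 16 \sqrt{2} \cdot 381 = 6096 \sqrt{2} \approx 8621.0$)
$B - k{\left(-494,650 \right)} = 6096 \sqrt{2} - \left(\frac{265}{2} - 325\right) = 6096 \sqrt{2} - - \frac{385}{2} = 6096 \sqrt{2} + \frac{385}{2} = \frac{385}{2} + 6096 \sqrt{2}$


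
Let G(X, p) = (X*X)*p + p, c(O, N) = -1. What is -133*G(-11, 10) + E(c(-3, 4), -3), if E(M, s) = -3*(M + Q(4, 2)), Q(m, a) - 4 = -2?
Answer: -162263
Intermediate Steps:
G(X, p) = p + p*X**2 (G(X, p) = X**2*p + p = p*X**2 + p = p + p*X**2)
Q(m, a) = 2 (Q(m, a) = 4 - 2 = 2)
E(M, s) = -6 - 3*M (E(M, s) = -3*(M + 2) = -3*(2 + M) = -6 - 3*M)
-133*G(-11, 10) + E(c(-3, 4), -3) = -1330*(1 + (-11)**2) + (-6 - 3*(-1)) = -1330*(1 + 121) + (-6 + 3) = -1330*122 - 3 = -133*1220 - 3 = -162260 - 3 = -162263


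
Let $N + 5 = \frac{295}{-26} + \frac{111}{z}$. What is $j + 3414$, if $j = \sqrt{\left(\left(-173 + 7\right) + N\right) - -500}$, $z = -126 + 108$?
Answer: $3414 + \frac{2 \sqrt{118443}}{39} \approx 3431.6$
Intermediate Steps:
$z = -18$
$N = - \frac{878}{39}$ ($N = -5 + \left(\frac{295}{-26} + \frac{111}{-18}\right) = -5 + \left(295 \left(- \frac{1}{26}\right) + 111 \left(- \frac{1}{18}\right)\right) = -5 - \frac{683}{39} = - \frac{878}{39} \approx -22.513$)
$j = \frac{2 \sqrt{118443}}{39}$ ($j = \sqrt{\left(\left(-173 + 7\right) - \frac{878}{39}\right) - -500} = \sqrt{\left(-166 - \frac{878}{39}\right) + \left(-387 + 887\right)} = \sqrt{- \frac{7352}{39} + 500} = \sqrt{\frac{12148}{39}} = \frac{2 \sqrt{118443}}{39} \approx 17.649$)
$j + 3414 = \frac{2 \sqrt{118443}}{39} + 3414 = 3414 + \frac{2 \sqrt{118443}}{39}$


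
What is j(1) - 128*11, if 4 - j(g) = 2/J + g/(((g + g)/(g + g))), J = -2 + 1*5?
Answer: -4217/3 ≈ -1405.7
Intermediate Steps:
J = 3 (J = -2 + 5 = 3)
j(g) = 10/3 - g (j(g) = 4 - (2/3 + g/(((g + g)/(g + g)))) = 4 - (2*(⅓) + g/(((2*g)/((2*g))))) = 4 - (⅔ + g/(((2*g)*(1/(2*g))))) = 4 - (⅔ + g/1) = 4 - (⅔ + g*1) = 4 - (⅔ + g) = 4 + (-⅔ - g) = 10/3 - g)
j(1) - 128*11 = (10/3 - 1*1) - 128*11 = (10/3 - 1) - 1408 = 7/3 - 1408 = -4217/3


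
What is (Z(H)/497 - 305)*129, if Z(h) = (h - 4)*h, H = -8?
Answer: -19542081/497 ≈ -39320.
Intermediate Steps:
Z(h) = h*(-4 + h) (Z(h) = (-4 + h)*h = h*(-4 + h))
(Z(H)/497 - 305)*129 = (-8*(-4 - 8)/497 - 305)*129 = (-8*(-12)*(1/497) - 305)*129 = (96*(1/497) - 305)*129 = (96/497 - 305)*129 = -151489/497*129 = -19542081/497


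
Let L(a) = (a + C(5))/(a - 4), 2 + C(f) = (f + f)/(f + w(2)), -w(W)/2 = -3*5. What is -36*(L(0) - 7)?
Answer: 1656/7 ≈ 236.57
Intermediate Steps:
w(W) = 30 (w(W) = -(-6)*5 = -2*(-15) = 30)
C(f) = -2 + 2*f/(30 + f) (C(f) = -2 + (f + f)/(f + 30) = -2 + (2*f)/(30 + f) = -2 + 2*f/(30 + f))
L(a) = (-12/7 + a)/(-4 + a) (L(a) = (a - 60/(30 + 5))/(a - 4) = (a - 60/35)/(-4 + a) = (a - 60*1/35)/(-4 + a) = (a - 12/7)/(-4 + a) = (-12/7 + a)/(-4 + a))
-36*(L(0) - 7) = -36*((-12/7 + 0)/(-4 + 0) - 7) = -36*(-12/7/(-4) - 7) = -36*(-1/4*(-12/7) - 7) = -36*(3/7 - 7) = -36*(-46/7) = 1656/7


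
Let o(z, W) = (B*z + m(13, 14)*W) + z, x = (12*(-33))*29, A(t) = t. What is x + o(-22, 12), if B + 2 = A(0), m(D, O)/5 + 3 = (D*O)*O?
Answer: 141238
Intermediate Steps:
m(D, O) = -15 + 5*D*O**2 (m(D, O) = -15 + 5*((D*O)*O) = -15 + 5*(D*O**2) = -15 + 5*D*O**2)
B = -2 (B = -2 + 0 = -2)
x = -11484 (x = -396*29 = -11484)
o(z, W) = -z + 12725*W (o(z, W) = (-2*z + (-15 + 5*13*14**2)*W) + z = (-2*z + (-15 + 5*13*196)*W) + z = (-2*z + (-15 + 12740)*W) + z = (-2*z + 12725*W) + z = -z + 12725*W)
x + o(-22, 12) = -11484 + (-1*(-22) + 12725*12) = -11484 + (22 + 152700) = -11484 + 152722 = 141238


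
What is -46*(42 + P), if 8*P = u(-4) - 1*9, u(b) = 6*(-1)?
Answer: -7383/4 ≈ -1845.8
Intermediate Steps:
u(b) = -6
P = -15/8 (P = (-6 - 1*9)/8 = (-6 - 9)/8 = (⅛)*(-15) = -15/8 ≈ -1.8750)
-46*(42 + P) = -46*(42 - 15/8) = -46*321/8 = -7383/4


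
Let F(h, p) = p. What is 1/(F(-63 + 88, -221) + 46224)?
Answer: 1/46003 ≈ 2.1738e-5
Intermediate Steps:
1/(F(-63 + 88, -221) + 46224) = 1/(-221 + 46224) = 1/46003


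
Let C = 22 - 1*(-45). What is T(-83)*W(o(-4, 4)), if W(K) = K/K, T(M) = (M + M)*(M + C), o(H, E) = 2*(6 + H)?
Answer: 2656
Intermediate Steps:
C = 67 (C = 22 + 45 = 67)
o(H, E) = 12 + 2*H
T(M) = 2*M*(67 + M) (T(M) = (M + M)*(M + 67) = (2*M)*(67 + M) = 2*M*(67 + M))
W(K) = 1
T(-83)*W(o(-4, 4)) = (2*(-83)*(67 - 83))*1 = (2*(-83)*(-16))*1 = 2656*1 = 2656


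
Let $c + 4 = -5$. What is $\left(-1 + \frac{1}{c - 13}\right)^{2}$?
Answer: $\frac{529}{484} \approx 1.093$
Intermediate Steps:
$c = -9$ ($c = -4 - 5 = -9$)
$\left(-1 + \frac{1}{c - 13}\right)^{2} = \left(-1 + \frac{1}{-9 - 13}\right)^{2} = \left(-1 + \frac{1}{-22}\right)^{2} = \left(-1 - \frac{1}{22}\right)^{2} = \left(- \frac{23}{22}\right)^{2} = \frac{529}{484}$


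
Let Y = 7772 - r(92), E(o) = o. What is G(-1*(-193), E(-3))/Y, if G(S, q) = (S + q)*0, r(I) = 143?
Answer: 0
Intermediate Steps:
G(S, q) = 0
Y = 7629 (Y = 7772 - 1*143 = 7772 - 143 = 7629)
G(-1*(-193), E(-3))/Y = 0/7629 = 0*(1/7629) = 0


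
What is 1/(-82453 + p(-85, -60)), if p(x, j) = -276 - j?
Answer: -1/82669 ≈ -1.2096e-5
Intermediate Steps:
1/(-82453 + p(-85, -60)) = 1/(-82453 + (-276 - 1*(-60))) = 1/(-82453 + (-276 + 60)) = 1/(-82453 - 216) = 1/(-82669) = -1/82669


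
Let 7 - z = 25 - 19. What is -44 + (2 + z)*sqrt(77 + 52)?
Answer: -44 + 3*sqrt(129) ≈ -9.9265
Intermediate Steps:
z = 1 (z = 7 - (25 - 19) = 7 - 1*6 = 7 - 6 = 1)
-44 + (2 + z)*sqrt(77 + 52) = -44 + (2 + 1)*sqrt(77 + 52) = -44 + 3*sqrt(129)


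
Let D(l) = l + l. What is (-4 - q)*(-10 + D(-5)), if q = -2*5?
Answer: -120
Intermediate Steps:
q = -10
D(l) = 2*l
(-4 - q)*(-10 + D(-5)) = (-4 - 1*(-10))*(-10 + 2*(-5)) = (-4 + 10)*(-10 - 10) = 6*(-20) = -120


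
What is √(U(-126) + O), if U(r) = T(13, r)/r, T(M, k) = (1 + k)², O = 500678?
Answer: √882977242/42 ≈ 707.50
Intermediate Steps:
U(r) = (1 + r)²/r
√(U(-126) + O) = √((1 - 126)²/(-126) + 500678) = √(-1/126*(-125)² + 500678) = √(-1/126*15625 + 500678) = √(-15625/126 + 500678) = √(63069803/126) = √882977242/42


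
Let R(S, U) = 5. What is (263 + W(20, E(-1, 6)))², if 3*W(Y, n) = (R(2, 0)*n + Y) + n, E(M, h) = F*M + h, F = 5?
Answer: 664225/9 ≈ 73803.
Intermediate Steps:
E(M, h) = h + 5*M (E(M, h) = 5*M + h = h + 5*M)
W(Y, n) = 2*n + Y/3 (W(Y, n) = ((5*n + Y) + n)/3 = ((Y + 5*n) + n)/3 = (Y + 6*n)/3 = 2*n + Y/3)
(263 + W(20, E(-1, 6)))² = (263 + (2*(6 + 5*(-1)) + (⅓)*20))² = (263 + (2*(6 - 5) + 20/3))² = (263 + (2*1 + 20/3))² = (263 + (2 + 20/3))² = (263 + 26/3)² = (815/3)² = 664225/9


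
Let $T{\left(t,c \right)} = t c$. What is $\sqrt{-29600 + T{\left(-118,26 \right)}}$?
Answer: $2 i \sqrt{8167} \approx 180.74 i$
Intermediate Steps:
$T{\left(t,c \right)} = c t$
$\sqrt{-29600 + T{\left(-118,26 \right)}} = \sqrt{-29600 + 26 \left(-118\right)} = \sqrt{-29600 - 3068} = \sqrt{-32668} = 2 i \sqrt{8167}$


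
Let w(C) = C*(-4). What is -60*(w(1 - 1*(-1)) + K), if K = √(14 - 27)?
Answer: 480 - 60*I*√13 ≈ 480.0 - 216.33*I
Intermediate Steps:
K = I*√13 (K = √(-13) = I*√13 ≈ 3.6056*I)
w(C) = -4*C
-60*(w(1 - 1*(-1)) + K) = -60*(-4*(1 - 1*(-1)) + I*√13) = -60*(-4*(1 + 1) + I*√13) = -60*(-4*2 + I*√13) = -60*(-8 + I*√13) = 480 - 60*I*√13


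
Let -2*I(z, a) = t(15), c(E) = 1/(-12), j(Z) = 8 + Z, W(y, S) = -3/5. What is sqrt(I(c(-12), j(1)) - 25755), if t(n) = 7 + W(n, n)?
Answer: I*sqrt(643955)/5 ≈ 160.49*I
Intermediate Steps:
W(y, S) = -3/5 (W(y, S) = -3*1/5 = -3/5)
c(E) = -1/12
t(n) = 32/5 (t(n) = 7 - 3/5 = 32/5)
I(z, a) = -16/5 (I(z, a) = -1/2*32/5 = -16/5)
sqrt(I(c(-12), j(1)) - 25755) = sqrt(-16/5 - 25755) = sqrt(-128791/5) = I*sqrt(643955)/5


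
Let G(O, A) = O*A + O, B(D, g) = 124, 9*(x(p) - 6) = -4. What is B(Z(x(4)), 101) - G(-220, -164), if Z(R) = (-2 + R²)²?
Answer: -35736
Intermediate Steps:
x(p) = 50/9 (x(p) = 6 + (⅑)*(-4) = 6 - 4/9 = 50/9)
G(O, A) = O + A*O (G(O, A) = A*O + O = O + A*O)
B(Z(x(4)), 101) - G(-220, -164) = 124 - (-220)*(1 - 164) = 124 - (-220)*(-163) = 124 - 1*35860 = 124 - 35860 = -35736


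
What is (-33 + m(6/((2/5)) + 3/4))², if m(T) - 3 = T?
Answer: 3249/16 ≈ 203.06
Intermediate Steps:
m(T) = 3 + T
(-33 + m(6/((2/5)) + 3/4))² = (-33 + (3 + (6/((2/5)) + 3/4)))² = (-33 + (3 + (6/((2*(⅕))) + 3*(¼))))² = (-33 + (3 + (6/(⅖) + ¾)))² = (-33 + (3 + (6*(5/2) + ¾)))² = (-33 + (3 + (15 + ¾)))² = (-33 + (3 + 63/4))² = (-33 + 75/4)² = (-57/4)² = 3249/16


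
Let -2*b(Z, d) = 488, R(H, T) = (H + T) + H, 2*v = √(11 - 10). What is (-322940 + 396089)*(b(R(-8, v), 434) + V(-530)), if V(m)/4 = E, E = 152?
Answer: 26626236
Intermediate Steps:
v = ½ (v = √(11 - 10)/2 = √1/2 = (½)*1 = ½ ≈ 0.50000)
R(H, T) = T + 2*H
b(Z, d) = -244 (b(Z, d) = -½*488 = -244)
V(m) = 608 (V(m) = 4*152 = 608)
(-322940 + 396089)*(b(R(-8, v), 434) + V(-530)) = (-322940 + 396089)*(-244 + 608) = 73149*364 = 26626236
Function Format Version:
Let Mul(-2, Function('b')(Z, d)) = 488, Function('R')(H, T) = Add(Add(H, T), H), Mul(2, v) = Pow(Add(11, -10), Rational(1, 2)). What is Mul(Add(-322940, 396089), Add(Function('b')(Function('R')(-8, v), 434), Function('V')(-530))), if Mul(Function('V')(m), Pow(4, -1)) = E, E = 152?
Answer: 26626236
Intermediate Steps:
v = Rational(1, 2) (v = Mul(Rational(1, 2), Pow(Add(11, -10), Rational(1, 2))) = Mul(Rational(1, 2), Pow(1, Rational(1, 2))) = Mul(Rational(1, 2), 1) = Rational(1, 2) ≈ 0.50000)
Function('R')(H, T) = Add(T, Mul(2, H))
Function('b')(Z, d) = -244 (Function('b')(Z, d) = Mul(Rational(-1, 2), 488) = -244)
Function('V')(m) = 608 (Function('V')(m) = Mul(4, 152) = 608)
Mul(Add(-322940, 396089), Add(Function('b')(Function('R')(-8, v), 434), Function('V')(-530))) = Mul(Add(-322940, 396089), Add(-244, 608)) = Mul(73149, 364) = 26626236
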